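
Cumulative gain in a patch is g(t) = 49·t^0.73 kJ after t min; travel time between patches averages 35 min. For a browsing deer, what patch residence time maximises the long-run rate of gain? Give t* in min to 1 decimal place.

94.6 min

Optimal t* satisfies g'(t*) = g(t*)/(T + t*).
g'(t) = 0.73·49·t^-0.27. Setting 0.73·49·t^-0.27 = 49·t^0.73/(35+t) gives 0.73(35+t) = t, so 0.27·t = 0.73×35.
t* = 0.73×35/0.27 = 94.63 min.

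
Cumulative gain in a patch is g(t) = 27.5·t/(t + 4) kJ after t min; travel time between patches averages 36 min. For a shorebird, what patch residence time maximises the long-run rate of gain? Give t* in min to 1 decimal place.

12.0 min

By the marginal value theorem, leave when the instantaneous gain rate g'(t) equals the habitat-wide average g(t)/(T + t).
g'(t) = 27.5·4/(t + 4)². Setting 27.5·4/(t+4)² = 27.5t/[(t+4)(36+t)] gives 4(36+t) = t(t+4), so t² = 4×36 = 144.
t* = √144 = 12 min.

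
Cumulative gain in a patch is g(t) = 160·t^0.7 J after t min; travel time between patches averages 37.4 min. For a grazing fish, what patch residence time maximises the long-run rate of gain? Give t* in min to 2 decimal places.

Maximise g(t)/(T+t): set derivative to zero → g'(t)(T+t) = g(t).
g'(t) = 0.7·160·t^-0.3. Setting 0.7·160·t^-0.3 = 160·t^0.7/(37.4+t) gives 0.7(37.4+t) = t, so 0.30·t = 0.7×37.4.
t* = 0.7×37.4/0.30 = 87.27 min.

87.27 min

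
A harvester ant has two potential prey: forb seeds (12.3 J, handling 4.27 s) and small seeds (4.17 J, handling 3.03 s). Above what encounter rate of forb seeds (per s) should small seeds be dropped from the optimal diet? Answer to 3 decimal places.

0.214 per s

The zero-one rule: include small seeds iff E₂/h₂ > λE₁/(1+λh₁). Equality gives the switch point.
λE₁h₂ = E₂ + λE₂h₁ ⇒ λ = E₂/(E₁h₂ − E₂h₁) = 4.17/(37.27 − 17.81) = 0.2143 per s.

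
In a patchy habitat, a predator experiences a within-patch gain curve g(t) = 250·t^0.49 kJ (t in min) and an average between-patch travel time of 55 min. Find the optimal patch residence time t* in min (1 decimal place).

By the marginal value theorem, leave when the instantaneous gain rate g'(t) equals the habitat-wide average g(t)/(T + t).
g'(t) = 0.49·250·t^-0.51. Setting 0.49·250·t^-0.51 = 250·t^0.49/(55+t) gives 0.49(55+t) = t, so 0.51·t = 0.49×55.
t* = 0.49×55/0.51 = 52.84 min.

52.8 min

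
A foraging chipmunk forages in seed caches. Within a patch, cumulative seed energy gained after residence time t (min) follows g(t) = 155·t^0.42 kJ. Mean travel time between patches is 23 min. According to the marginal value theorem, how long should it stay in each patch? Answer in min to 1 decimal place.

16.7 min

Optimal t* satisfies g'(t*) = g(t*)/(T + t*).
g'(t) = 0.42·155·t^-0.58. Setting 0.42·155·t^-0.58 = 155·t^0.42/(23+t) gives 0.42(23+t) = t, so 0.58·t = 0.42×23.
t* = 0.42×23/0.58 = 16.66 min.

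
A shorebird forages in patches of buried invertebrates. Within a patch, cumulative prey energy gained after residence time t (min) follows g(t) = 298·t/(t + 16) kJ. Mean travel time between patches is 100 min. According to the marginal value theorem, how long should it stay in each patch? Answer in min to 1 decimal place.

40.0 min

Maximise g(t)/(T+t): set derivative to zero → g'(t)(T+t) = g(t).
g'(t) = 298·16/(t + 16)². Setting 298·16/(t+16)² = 298t/[(t+16)(100+t)] gives 16(100+t) = t(t+16), so t² = 16×100 = 1600.
t* = √1600 = 40 min.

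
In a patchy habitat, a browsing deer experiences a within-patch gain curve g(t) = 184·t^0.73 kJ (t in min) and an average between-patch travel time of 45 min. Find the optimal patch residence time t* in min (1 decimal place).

Optimal t* satisfies g'(t*) = g(t*)/(T + t*).
g'(t) = 0.73·184·t^-0.27. Setting 0.73·184·t^-0.27 = 184·t^0.73/(45+t) gives 0.73(45+t) = t, so 0.27·t = 0.73×45.
t* = 0.73×45/0.27 = 121.7 min.

121.7 min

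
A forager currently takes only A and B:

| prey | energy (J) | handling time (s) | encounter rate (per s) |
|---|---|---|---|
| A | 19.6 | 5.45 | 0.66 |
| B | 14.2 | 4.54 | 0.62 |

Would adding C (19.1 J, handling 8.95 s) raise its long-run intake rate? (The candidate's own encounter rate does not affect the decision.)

No

On A and B alone, R = ΣλE/(1+Σλh) = 21.74/7.412 = 2.933 J/s.
Profitability of C: 19.1/8.95 = 2.134 J/s.
Since 2.134 < R, time spent handling C is better spent searching.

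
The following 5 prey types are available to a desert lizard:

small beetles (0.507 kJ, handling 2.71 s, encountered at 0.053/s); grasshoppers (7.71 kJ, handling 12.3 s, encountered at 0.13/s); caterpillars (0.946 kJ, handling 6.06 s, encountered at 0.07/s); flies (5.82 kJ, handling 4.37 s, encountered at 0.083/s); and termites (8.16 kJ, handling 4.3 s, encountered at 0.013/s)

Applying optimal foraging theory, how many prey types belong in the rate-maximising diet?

3

E/h in descending order: termites 1.9, flies 1.33, grasshoppers 0.627, small beetles 0.187, caterpillars 0.156 kJ/s. The optimal diet is the largest prefix of this list for which every included type satisfies E_i/h_i > R on the types above it.
Rate on top 1: 0.1005. flies: 1.33 > 0.1005 → include.
Rate on top 2: 0.4153. grasshoppers: 0.627 > 0.4153 → include.
Rate on top 3: 0.5274. small beetles: 0.187 < 0.5274 → exclude; stop.
Optimal diet: termites, flies, grasshoppers — 3 of 5 types.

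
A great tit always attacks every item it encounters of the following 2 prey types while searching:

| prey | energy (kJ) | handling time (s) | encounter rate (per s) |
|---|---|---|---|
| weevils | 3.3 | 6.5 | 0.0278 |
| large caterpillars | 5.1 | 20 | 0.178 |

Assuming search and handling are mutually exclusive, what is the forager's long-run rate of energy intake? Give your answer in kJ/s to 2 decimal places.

Energy encountered per unit search time: 0.0278×3.3 + 0.178×5.1 = 0.9995 kJ/s.
Handling time per unit search time: 0.0278×6.5 + 0.178×20 = 3.741.
Rate = 0.9995/(1 + 3.741) = 0.2108 kJ/s.

0.21 kJ/s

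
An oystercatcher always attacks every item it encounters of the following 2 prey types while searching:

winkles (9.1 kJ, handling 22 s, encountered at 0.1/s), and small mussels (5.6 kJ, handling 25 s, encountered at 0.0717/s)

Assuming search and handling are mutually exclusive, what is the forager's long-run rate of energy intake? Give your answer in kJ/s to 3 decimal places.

0.263 kJ/s

Energy encountered per unit search time: 0.1×9.1 + 0.0717×5.6 = 1.312 kJ/s.
Handling time per unit search time: 0.1×22 + 0.0717×25 = 3.992.
Rate = 1.312/(1 + 3.992) = 0.2627 kJ/s.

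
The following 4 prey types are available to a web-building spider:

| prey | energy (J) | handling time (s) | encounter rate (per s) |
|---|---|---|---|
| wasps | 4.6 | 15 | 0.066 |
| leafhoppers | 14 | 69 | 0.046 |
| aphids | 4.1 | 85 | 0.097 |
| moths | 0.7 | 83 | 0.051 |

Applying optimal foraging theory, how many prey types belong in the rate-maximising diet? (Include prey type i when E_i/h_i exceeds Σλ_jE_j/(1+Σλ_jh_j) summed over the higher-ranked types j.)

2

Profitabilities (E/h, J/s): wasps 0.307, leafhoppers 0.203, aphids 0.0482, moths 0.00843. Add prey in this order while the next type's profitability exceeds the intake rate on those already taken.
Rate on top 1: 0.1526. leafhoppers: 0.203 > 0.1526 → include.
Rate on top 2: 0.1835. aphids: 0.0482 < 0.1835 → exclude; stop.
Optimal diet: wasps, leafhoppers — 2 of 4 types.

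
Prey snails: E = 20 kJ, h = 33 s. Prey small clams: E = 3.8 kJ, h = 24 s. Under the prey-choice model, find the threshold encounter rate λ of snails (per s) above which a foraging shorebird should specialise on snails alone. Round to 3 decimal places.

At the threshold, the rate on snails alone equals the profitability of small clams: λ·20/(1 + λ·33) = 3.8/24 = 0.1583.
Rearranging, λ(20 − 0.1583×33) = 0.1583, so λ = 0.1583/14.78 = 0.01072 per s.

0.011 per s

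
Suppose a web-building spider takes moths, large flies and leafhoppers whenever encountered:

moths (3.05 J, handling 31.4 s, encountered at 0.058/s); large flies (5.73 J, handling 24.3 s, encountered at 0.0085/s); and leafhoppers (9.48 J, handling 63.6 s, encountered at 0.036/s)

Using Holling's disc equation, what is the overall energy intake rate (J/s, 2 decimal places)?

R = Σλ_iE_i / (1 + Σλ_ih_i)
Numerator: 0.058×3.05 + 0.0085×5.73 + 0.036×9.48 = 0.5669
Denominator: 1 + 0.058×31.4 + 0.0085×24.3 + 0.036×63.6 = 5.317
R = 0.5669/5.317 = 0.1066 J/s

0.11 J/s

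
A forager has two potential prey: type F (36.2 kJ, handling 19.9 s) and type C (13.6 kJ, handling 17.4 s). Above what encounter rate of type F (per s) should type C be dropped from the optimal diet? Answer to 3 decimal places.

Drop type C once their profitability E₂/h₂ falls below the rate achievable on type F alone: E₂/h₂ = λE₁/(1 + λh₁).
Solve for λ: λE₁h₂ = E₂(1 + λh₁) → λ(E₁h₂ − E₂h₁) = E₂ → λ = E₂/(E₁h₂ − E₂h₁).
λ = 13.6/(36.2×17.4 − 13.6×19.9) = 13.6/359.2 = 0.03786 per s.

0.038 per s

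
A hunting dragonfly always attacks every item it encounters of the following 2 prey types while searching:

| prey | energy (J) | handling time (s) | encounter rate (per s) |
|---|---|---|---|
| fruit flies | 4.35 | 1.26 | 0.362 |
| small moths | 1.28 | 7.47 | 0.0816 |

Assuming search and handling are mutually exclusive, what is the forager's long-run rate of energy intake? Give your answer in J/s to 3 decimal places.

R = Σλ_iE_i / (1 + Σλ_ih_i)
Numerator: 0.362×4.35 + 0.0816×1.28 = 1.679
Denominator: 1 + 0.362×1.26 + 0.0816×7.47 = 2.066
R = 1.679/2.066 = 0.8129 J/s

0.813 J/s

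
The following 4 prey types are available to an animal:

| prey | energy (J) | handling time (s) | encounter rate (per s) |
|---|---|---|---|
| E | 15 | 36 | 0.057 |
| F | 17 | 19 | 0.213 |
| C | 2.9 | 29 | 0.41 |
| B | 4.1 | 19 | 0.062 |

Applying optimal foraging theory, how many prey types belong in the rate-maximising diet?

E/h in descending order: F 0.895, E 0.417, B 0.216, C 0.1 J/s. The optimal diet is the largest prefix of this list for which every included type satisfies E_i/h_i > R on the types above it.
Rate on top 1: 0.7175. E: 0.417 < 0.7175 → exclude; stop.
Optimal diet: F — 1 of 4 types.

1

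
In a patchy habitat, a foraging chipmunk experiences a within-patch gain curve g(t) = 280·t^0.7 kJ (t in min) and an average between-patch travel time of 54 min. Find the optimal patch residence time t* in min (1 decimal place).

126.0 min

By the marginal value theorem, leave when the instantaneous gain rate g'(t) equals the habitat-wide average g(t)/(T + t).
g'(t) = 0.7·280·t^-0.3. Setting 0.7·280·t^-0.3 = 280·t^0.7/(54+t) gives 0.7(54+t) = t, so 0.30·t = 0.7×54.
t* = 0.7×54/0.30 = 126 min.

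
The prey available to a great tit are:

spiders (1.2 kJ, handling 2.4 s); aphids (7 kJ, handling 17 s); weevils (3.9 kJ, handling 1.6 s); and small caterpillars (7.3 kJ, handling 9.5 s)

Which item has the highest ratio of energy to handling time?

weevils

Profitability E/h (kJ/s): spiders = 1.2/2.4 = 0.5, aphids = 7/17 = 0.412, weevils = 3.9/1.6 = 2.44, small caterpillars = 7.3/9.5 = 0.768.
Ranked: weevils > small caterpillars > spiders > aphids.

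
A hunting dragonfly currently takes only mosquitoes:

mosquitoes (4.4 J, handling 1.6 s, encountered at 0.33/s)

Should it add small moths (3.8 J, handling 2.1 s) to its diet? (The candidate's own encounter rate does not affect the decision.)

Yes

On mosquitoes alone, R = ΣλE/(1+Σλh) = 1.452/1.528 = 0.9503 J/s.
Profitability of small moths: 3.8/2.1 = 1.81 J/s.
Since 1.81 > R, including small moths increases the long-run rate.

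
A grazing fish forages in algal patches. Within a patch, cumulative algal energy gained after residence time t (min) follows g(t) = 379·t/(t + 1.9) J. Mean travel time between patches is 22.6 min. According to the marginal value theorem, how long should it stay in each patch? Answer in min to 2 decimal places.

6.55 min

Maximise g(t)/(T+t): set derivative to zero → g'(t)(T+t) = g(t).
g'(t) = 379·1.9/(t + 1.9)². Setting 379·1.9/(t+1.9)² = 379t/[(t+1.9)(22.6+t)] gives 1.9(22.6+t) = t(t+1.9), so t² = 1.9×22.6 = 42.94.
t* = √42.94 = 6.553 min.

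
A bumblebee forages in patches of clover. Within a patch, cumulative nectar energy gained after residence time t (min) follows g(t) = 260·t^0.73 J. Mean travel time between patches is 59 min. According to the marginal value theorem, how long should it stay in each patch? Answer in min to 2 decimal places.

159.52 min

Maximise g(t)/(T+t): set derivative to zero → g'(t)(T+t) = g(t).
g'(t) = 0.73·260·t^-0.27. Setting 0.73·260·t^-0.27 = 260·t^0.73/(59+t) gives 0.73(59+t) = t, so 0.27·t = 0.73×59.
t* = 0.73×59/0.27 = 159.5 min.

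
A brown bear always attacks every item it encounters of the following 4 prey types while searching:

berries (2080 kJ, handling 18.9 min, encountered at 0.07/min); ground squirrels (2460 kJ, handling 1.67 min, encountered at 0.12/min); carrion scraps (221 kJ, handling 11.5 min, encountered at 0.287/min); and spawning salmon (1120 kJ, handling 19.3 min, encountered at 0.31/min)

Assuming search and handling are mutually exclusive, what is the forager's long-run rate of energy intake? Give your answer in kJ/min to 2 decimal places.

R = Σλ_iE_i / (1 + Σλ_ih_i)
Numerator: 0.07×2080 + 0.12×2460 + 0.287×221 + 0.31×1120 = 851.4
Denominator: 1 + 0.07×18.9 + 0.12×1.67 + 0.287×11.5 + 0.31×19.3 = 11.81
R = 851.4/11.81 = 72.11 kJ/min

72.11 kJ/min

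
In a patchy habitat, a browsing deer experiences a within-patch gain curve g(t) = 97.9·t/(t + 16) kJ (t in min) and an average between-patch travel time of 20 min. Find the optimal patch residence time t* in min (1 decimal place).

17.9 min

By the marginal value theorem, leave when the instantaneous gain rate g'(t) equals the habitat-wide average g(t)/(T + t).
g'(t) = 97.9·16/(t + 16)². Setting 97.9·16/(t+16)² = 97.9t/[(t+16)(20+t)] gives 16(20+t) = t(t+16), so t² = 16×20 = 320.
t* = √320 = 17.89 min.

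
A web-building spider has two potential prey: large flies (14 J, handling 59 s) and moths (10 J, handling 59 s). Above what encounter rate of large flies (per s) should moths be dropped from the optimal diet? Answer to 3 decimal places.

Drop moths once their profitability E₂/h₂ falls below the rate achievable on large flies alone: E₂/h₂ = λE₁/(1 + λh₁).
Solve for λ: λE₁h₂ = E₂(1 + λh₁) → λ(E₁h₂ − E₂h₁) = E₂ → λ = E₂/(E₁h₂ − E₂h₁).
λ = 10/(14×59 − 10×59) = 10/236 = 0.04237 per s.

0.042 per s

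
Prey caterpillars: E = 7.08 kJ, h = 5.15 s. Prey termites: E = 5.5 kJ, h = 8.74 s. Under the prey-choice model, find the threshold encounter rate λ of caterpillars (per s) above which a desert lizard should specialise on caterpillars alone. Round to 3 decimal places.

At the threshold, the rate on caterpillars alone equals the profitability of termites: λ·7.08/(1 + λ·5.15) = 5.5/8.74 = 0.6293.
Rearranging, λ(7.08 − 0.6293×5.15) = 0.6293, so λ = 0.6293/3.839 = 0.1639 per s.

0.164 per s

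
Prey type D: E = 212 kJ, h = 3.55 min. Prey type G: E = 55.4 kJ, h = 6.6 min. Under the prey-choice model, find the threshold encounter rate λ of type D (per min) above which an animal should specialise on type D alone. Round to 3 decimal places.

0.046 per min

Drop type G once their profitability E₂/h₂ falls below the rate achievable on type D alone: E₂/h₂ = λE₁/(1 + λh₁).
Solve for λ: λE₁h₂ = E₂(1 + λh₁) → λ(E₁h₂ − E₂h₁) = E₂ → λ = E₂/(E₁h₂ − E₂h₁).
λ = 55.4/(212×6.6 − 55.4×3.55) = 55.4/1203 = 0.04607 per min.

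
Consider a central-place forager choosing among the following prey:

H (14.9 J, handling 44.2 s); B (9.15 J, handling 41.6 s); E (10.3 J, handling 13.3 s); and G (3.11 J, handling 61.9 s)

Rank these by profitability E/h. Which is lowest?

In descending order of E/h:
E: 10.3/13.3 = 0.774 J/s
H: 14.9/44.2 = 0.337 J/s
B: 9.15/41.6 = 0.22 J/s
G: 3.11/61.9 = 0.0502 J/s

G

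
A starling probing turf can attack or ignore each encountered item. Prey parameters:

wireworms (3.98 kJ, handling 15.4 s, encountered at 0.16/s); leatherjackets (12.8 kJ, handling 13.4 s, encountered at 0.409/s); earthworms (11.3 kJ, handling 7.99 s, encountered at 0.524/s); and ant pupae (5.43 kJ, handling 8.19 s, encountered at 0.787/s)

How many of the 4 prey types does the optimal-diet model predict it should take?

Rank by E/h (kJ/s): earthworms 1.41, leatherjackets 0.955, ant pupae 0.663, wireworms 0.258. Include each in turn until the next type's E/h falls below the running intake rate.
Rate on top 1: 1.142. leatherjackets: 0.955 < 1.142 → exclude; stop.
Optimal diet: earthworms — 1 of 4 types.

1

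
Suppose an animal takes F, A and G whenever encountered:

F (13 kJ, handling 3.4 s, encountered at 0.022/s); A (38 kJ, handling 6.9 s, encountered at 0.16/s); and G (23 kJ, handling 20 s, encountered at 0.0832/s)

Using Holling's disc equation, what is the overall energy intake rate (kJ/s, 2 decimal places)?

R = Σλ_iE_i / (1 + Σλ_ih_i)
Numerator: 0.022×13 + 0.16×38 + 0.0832×23 = 8.28
Denominator: 1 + 0.022×3.4 + 0.16×6.9 + 0.0832×20 = 3.843
R = 8.28/3.843 = 2.155 kJ/s

2.15 kJ/s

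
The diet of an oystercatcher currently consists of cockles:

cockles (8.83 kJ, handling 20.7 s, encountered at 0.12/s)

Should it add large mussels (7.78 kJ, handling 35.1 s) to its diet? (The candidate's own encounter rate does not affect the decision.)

No

On cockles alone, R = ΣλE/(1+Σλh) = 1.06/3.484 = 0.3041 kJ/s.
large mussels: E/h = 7.78/35.1 = 0.2217 kJ/s.
Since 0.2217 < R, time spent handling large mussels is better spent searching.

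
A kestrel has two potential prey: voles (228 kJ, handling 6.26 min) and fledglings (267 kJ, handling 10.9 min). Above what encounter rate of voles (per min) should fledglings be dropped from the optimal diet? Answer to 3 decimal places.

0.328 per min

The zero-one rule: include fledglings iff E₂/h₂ > λE₁/(1+λh₁). Equality gives the switch point.
λE₁h₂ = E₂ + λE₂h₁ ⇒ λ = E₂/(E₁h₂ − E₂h₁) = 267/(2485 − 1671) = 0.3281 per min.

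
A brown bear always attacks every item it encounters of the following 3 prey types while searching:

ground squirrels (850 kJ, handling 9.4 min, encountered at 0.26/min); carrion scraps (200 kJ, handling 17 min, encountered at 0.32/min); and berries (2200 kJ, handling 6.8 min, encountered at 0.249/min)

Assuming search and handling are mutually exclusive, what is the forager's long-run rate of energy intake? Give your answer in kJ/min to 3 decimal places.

Energy encountered per unit search time: 0.26×850 + 0.32×200 + 0.249×2200 = 832.8 kJ/min.
Handling time per unit search time: 0.26×9.4 + 0.32×17 + 0.249×6.8 = 9.577.
Rate = 832.8/(1 + 9.577) = 78.74 kJ/min.

78.735 kJ/min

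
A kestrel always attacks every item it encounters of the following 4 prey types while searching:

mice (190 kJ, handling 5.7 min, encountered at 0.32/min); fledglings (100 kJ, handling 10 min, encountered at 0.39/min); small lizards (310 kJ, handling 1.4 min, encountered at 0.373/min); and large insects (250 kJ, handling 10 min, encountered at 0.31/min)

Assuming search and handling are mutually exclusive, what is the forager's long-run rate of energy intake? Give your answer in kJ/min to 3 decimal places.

R = (0.32×190 + 0.39×100 + 0.373×310 + 0.31×250) / (1 + 0.32×5.7 + 0.39×10 + 0.373×1.4 + 0.31×10) = 292.9/10.35 = 28.31 kJ/min.

28.313 kJ/min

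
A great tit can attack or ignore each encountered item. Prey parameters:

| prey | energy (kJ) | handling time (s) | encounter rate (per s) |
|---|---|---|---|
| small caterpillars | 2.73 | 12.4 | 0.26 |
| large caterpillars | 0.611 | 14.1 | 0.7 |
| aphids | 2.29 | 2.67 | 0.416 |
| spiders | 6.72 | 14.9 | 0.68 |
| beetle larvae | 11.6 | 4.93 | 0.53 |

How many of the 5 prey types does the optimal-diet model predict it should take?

1

Profitabilities (E/h, kJ/s): beetle larvae 2.35, aphids 0.858, spiders 0.451, small caterpillars 0.22, large caterpillars 0.0433. Add prey in this order while the next type's profitability exceeds the intake rate on those already taken.
Rate on top 1: 1.702. aphids: 0.858 < 1.702 → exclude; stop.
Optimal diet: beetle larvae — 1 of 5 types.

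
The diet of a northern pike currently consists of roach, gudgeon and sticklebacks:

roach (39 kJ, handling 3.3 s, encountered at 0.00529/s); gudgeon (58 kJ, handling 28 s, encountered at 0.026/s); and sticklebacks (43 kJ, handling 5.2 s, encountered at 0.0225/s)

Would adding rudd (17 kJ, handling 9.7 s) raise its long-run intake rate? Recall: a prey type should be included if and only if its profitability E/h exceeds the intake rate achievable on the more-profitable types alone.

Yes

Current rate: (0.00529×39 + 0.026×58 + 0.0225×43)/(1 + 0.00529×3.3 + 0.026×28 + 0.0225×5.2) = 1.44 kJ/s.
rudd: E/h = 17/9.7 = 1.753 kJ/s.
Since 1.753 > R, including rudd increases the long-run rate.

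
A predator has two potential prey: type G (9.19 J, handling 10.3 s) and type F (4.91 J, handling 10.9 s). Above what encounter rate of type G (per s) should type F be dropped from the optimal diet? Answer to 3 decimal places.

At the threshold, the rate on type G alone equals the profitability of type F: λ·9.19/(1 + λ·10.3) = 4.91/10.9 = 0.4505.
Rearranging, λ(9.19 − 0.4505×10.3) = 0.4505, so λ = 0.4505/4.55 = 0.099 per s.

0.099 per s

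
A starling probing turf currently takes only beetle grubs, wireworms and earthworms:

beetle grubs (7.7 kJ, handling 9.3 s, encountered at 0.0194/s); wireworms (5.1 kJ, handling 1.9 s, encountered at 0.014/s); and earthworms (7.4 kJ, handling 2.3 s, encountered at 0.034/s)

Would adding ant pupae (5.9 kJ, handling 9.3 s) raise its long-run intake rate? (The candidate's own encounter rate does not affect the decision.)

Yes

Intake rate on the current diet: R = (0.0194×7.7 + 0.014×5.1 + 0.034×7.4) / (1 + 0.0194×9.3 + 0.014×1.9 + 0.034×2.3) = 0.4724/1.285 = 0.3675 kJ/s.
Profitability of ant pupae: 5.9/9.3 = 0.6344 kJ/s.
0.6344 > 0.3675, so adding ant pupae raises the average — include it.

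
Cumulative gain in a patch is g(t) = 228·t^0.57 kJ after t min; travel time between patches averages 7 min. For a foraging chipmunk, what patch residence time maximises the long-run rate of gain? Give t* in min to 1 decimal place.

9.3 min

Maximise g(t)/(T+t): set derivative to zero → g'(t)(T+t) = g(t).
g'(t) = 0.57·228·t^-0.43. Setting 0.57·228·t^-0.43 = 228·t^0.57/(7+t) gives 0.57(7+t) = t, so 0.43·t = 0.57×7.
t* = 0.57×7/0.43 = 9.279 min.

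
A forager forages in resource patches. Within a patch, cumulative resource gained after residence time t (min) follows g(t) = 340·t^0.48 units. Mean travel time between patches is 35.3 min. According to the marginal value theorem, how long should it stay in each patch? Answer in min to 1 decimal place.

32.6 min

By the marginal value theorem, leave when the instantaneous gain rate g'(t) equals the habitat-wide average g(t)/(T + t).
g'(t) = 0.48·340·t^-0.52. Setting 0.48·340·t^-0.52 = 340·t^0.48/(35.3+t) gives 0.48(35.3+t) = t, so 0.52·t = 0.48×35.3.
t* = 0.48×35.3/0.52 = 32.58 min.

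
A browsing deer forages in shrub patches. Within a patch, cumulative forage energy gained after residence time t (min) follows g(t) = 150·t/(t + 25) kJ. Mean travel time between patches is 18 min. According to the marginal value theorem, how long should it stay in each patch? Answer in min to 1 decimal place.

21.2 min

By the marginal value theorem, leave when the instantaneous gain rate g'(t) equals the habitat-wide average g(t)/(T + t).
g'(t) = 150·25/(t + 25)². Setting 150·25/(t+25)² = 150t/[(t+25)(18+t)] gives 25(18+t) = t(t+25), so t² = 25×18 = 450.
t* = √450 = 21.21 min.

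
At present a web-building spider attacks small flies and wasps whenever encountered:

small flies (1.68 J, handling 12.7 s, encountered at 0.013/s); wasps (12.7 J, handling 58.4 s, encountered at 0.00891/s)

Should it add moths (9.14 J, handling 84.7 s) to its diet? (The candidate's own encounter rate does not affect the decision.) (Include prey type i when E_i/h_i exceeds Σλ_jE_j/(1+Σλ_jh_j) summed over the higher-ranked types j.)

Intake rate on the current diet: R = (0.013×1.68 + 0.00891×12.7) / (1 + 0.013×12.7 + 0.00891×58.4) = 0.135/1.685 = 0.0801 J/s.
Profitability of moths: 9.14/84.7 = 0.1079 J/s.
0.1079 > 0.0801, so adding moths raises the average — include it.

Yes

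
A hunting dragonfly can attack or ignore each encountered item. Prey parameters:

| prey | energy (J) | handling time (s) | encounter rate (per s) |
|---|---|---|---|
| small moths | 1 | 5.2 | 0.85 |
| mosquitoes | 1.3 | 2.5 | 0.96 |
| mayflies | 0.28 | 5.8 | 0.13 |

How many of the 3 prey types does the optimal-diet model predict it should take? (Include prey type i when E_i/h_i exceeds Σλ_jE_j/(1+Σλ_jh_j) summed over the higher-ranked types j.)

1

E/h in descending order: mosquitoes 0.52, small moths 0.192, mayflies 0.0483 J/s. The optimal diet is the largest prefix of this list for which every included type satisfies E_i/h_i > R on the types above it.
Rate on top 1: 0.3671. small moths: 0.192 < 0.3671 → exclude; stop.
Optimal diet: mosquitoes — 1 of 3 types.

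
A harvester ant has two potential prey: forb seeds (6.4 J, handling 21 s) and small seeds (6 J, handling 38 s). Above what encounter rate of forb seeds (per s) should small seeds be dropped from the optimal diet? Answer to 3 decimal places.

0.051 per s

Drop small seeds once their profitability E₂/h₂ falls below the rate achievable on forb seeds alone: E₂/h₂ = λE₁/(1 + λh₁).
Solve for λ: λE₁h₂ = E₂(1 + λh₁) → λ(E₁h₂ − E₂h₁) = E₂ → λ = E₂/(E₁h₂ − E₂h₁).
λ = 6/(6.4×38 − 6×21) = 6/117.2 = 0.05119 per s.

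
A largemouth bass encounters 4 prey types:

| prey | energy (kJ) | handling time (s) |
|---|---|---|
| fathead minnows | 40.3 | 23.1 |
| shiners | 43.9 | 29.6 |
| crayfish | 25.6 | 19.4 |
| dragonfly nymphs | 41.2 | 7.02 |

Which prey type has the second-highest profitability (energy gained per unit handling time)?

fathead minnows

In descending order of E/h:
dragonfly nymphs: 41.2/7.02 = 5.87 kJ/s
fathead minnows: 40.3/23.1 = 1.74 kJ/s
shiners: 43.9/29.6 = 1.48 kJ/s
crayfish: 25.6/19.4 = 1.32 kJ/s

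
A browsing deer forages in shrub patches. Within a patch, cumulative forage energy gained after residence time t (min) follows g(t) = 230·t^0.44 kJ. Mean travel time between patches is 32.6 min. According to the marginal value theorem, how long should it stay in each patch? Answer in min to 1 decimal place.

25.6 min

By the marginal value theorem, leave when the instantaneous gain rate g'(t) equals the habitat-wide average g(t)/(T + t).
g'(t) = 0.44·230·t^-0.56. Setting 0.44·230·t^-0.56 = 230·t^0.44/(32.6+t) gives 0.44(32.6+t) = t, so 0.56·t = 0.44×32.6.
t* = 0.44×32.6/0.56 = 25.61 min.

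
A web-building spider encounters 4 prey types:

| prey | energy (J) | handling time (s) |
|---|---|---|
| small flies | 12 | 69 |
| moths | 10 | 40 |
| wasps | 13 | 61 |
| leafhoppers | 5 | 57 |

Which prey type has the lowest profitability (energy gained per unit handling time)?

leafhoppers

Profitability E/h (J/s): small flies = 12/69 = 0.174, moths = 10/40 = 0.25, wasps = 13/61 = 0.213, leafhoppers = 5/57 = 0.0877.
Ranked: moths > wasps > small flies > leafhoppers.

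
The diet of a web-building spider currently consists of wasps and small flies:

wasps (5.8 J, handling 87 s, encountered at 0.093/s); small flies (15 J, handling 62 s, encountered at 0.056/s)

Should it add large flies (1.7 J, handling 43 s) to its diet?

Current rate: (0.093×5.8 + 0.056×15)/(1 + 0.093×87 + 0.056×62) = 0.1098 J/s.
Profitability of large flies: 1.7/43 = 0.03953 J/s.
Since 0.03953 < R, time spent handling large flies is better spent searching.

No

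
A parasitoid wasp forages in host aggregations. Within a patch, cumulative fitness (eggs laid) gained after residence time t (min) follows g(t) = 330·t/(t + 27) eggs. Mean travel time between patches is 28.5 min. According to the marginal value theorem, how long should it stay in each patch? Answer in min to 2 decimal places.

27.74 min

By the marginal value theorem, leave when the instantaneous gain rate g'(t) equals the habitat-wide average g(t)/(T + t).
g'(t) = 330·27/(t + 27)². Setting 330·27/(t+27)² = 330t/[(t+27)(28.5+t)] gives 27(28.5+t) = t(t+27), so t² = 27×28.5 = 769.5.
t* = √769.5 = 27.74 min.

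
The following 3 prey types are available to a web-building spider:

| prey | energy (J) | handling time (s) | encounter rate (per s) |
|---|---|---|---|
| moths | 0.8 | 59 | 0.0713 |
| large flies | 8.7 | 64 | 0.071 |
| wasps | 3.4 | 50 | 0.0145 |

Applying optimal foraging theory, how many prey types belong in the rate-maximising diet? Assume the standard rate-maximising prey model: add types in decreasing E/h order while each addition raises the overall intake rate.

1

Rank by E/h (J/s): large flies 0.136, wasps 0.068, moths 0.0136. Include each in turn until the next type's E/h falls below the running intake rate.
Rate on top 1: 0.1114. wasps: 0.068 < 0.1114 → exclude; stop.
Optimal diet: large flies — 1 of 3 types.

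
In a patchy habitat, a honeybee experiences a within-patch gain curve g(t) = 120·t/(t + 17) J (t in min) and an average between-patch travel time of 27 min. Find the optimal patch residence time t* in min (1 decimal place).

By the marginal value theorem, leave when the instantaneous gain rate g'(t) equals the habitat-wide average g(t)/(T + t).
g'(t) = 120·17/(t + 17)². Setting 120·17/(t+17)² = 120t/[(t+17)(27+t)] gives 17(27+t) = t(t+17), so t² = 17×27 = 459.
t* = √459 = 21.42 min.

21.4 min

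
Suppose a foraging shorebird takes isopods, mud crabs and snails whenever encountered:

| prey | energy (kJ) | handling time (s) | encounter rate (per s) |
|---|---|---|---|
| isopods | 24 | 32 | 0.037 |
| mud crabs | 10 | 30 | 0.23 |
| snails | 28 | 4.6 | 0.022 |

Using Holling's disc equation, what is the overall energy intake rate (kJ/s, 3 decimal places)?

Energy encountered per unit search time: 0.037×24 + 0.23×10 + 0.022×28 = 3.804 kJ/s.
Handling time per unit search time: 0.037×32 + 0.23×30 + 0.022×4.6 = 8.185.
Rate = 3.804/(1 + 8.185) = 0.4141 kJ/s.

0.414 kJ/s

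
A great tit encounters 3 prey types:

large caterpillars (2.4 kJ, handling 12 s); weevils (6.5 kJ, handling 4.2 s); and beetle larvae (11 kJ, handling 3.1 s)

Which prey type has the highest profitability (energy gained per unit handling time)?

beetle larvae

In descending order of E/h:
beetle larvae: 11/3.1 = 3.55 kJ/s
weevils: 6.5/4.2 = 1.55 kJ/s
large caterpillars: 2.4/12 = 0.2 kJ/s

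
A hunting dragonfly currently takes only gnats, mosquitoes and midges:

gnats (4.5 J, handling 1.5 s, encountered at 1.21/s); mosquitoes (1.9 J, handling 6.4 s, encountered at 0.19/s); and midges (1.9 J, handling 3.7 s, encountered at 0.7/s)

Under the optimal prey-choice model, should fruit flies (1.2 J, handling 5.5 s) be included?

No

On gnats, mosquitoes and midges alone, R = ΣλE/(1+Σλh) = 7.136/6.621 = 1.078 J/s.
fruit flies: E/h = 1.2/5.5 = 0.2182 J/s.
0.2182 < 1.078, so adding fruit flies would lower the average — exclude it.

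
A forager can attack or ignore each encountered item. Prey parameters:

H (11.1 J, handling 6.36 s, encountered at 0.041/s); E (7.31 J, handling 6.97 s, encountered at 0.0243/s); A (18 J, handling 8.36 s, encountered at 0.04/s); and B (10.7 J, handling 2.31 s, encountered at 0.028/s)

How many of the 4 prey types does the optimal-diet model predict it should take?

Profitabilities (E/h, J/s): B 4.63, A 2.15, H 1.75, E 1.05. Add prey in this order while the next type's profitability exceeds the intake rate on those already taken.
Rate on top 1: 0.2814. A: 2.15 > 0.2814 → include.
Rate on top 2: 0.7288. H: 1.75 > 0.7288 → include.
Rate on top 3: 0.8885. E: 1.05 > 0.8885 → include.
Optimal diet: B, A, H, E — 4 of 4 types.

4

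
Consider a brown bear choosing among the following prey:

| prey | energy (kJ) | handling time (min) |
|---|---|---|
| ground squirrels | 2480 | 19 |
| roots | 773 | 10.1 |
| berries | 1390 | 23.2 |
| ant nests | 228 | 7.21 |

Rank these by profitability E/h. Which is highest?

In descending order of E/h:
ground squirrels: 2480/19 = 131 kJ/min
roots: 773/10.1 = 76.5 kJ/min
berries: 1390/23.2 = 59.9 kJ/min
ant nests: 228/7.21 = 31.6 kJ/min

ground squirrels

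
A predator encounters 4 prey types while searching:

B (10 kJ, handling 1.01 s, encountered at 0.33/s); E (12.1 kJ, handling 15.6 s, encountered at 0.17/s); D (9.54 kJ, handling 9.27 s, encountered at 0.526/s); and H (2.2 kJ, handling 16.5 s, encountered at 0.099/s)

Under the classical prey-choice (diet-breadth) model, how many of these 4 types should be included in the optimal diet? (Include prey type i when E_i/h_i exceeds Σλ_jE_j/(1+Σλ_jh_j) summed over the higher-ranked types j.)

Profitabilities (E/h, kJ/s): B 9.9, D 1.03, E 0.776, H 0.133. Add prey in this order while the next type's profitability exceeds the intake rate on those already taken.
Rate on top 1: 2.475. D: 1.03 < 2.475 → exclude; stop.
Optimal diet: B — 1 of 4 types.

1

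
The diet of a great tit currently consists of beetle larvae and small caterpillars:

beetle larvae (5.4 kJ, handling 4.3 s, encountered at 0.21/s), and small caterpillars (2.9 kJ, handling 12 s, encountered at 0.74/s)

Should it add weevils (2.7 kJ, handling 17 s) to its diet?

No

On beetle larvae and small caterpillars alone, R = ΣλE/(1+Σλh) = 3.28/10.78 = 0.3042 kJ/s.
weevils: E/h = 2.7/17 = 0.1588 kJ/s.
Since 0.1588 < R, time spent handling weevils is better spent searching.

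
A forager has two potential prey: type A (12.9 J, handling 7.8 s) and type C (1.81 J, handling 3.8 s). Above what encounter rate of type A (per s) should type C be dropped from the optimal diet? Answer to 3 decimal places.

The zero-one rule: include type C iff E₂/h₂ > λE₁/(1+λh₁). Equality gives the switch point.
λE₁h₂ = E₂ + λE₂h₁ ⇒ λ = E₂/(E₁h₂ − E₂h₁) = 1.81/(49.02 − 14.12) = 0.05186 per s.

0.052 per s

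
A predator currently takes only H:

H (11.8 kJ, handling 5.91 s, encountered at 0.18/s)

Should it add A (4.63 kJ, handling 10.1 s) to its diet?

Intake rate on the current diet: R = (0.18×11.8) / (1 + 0.18×5.91) = 2.124/2.064 = 1.029 kJ/s.
Profitability of A: 4.63/10.1 = 0.4584 kJ/s.
0.4584 < 1.029, so adding A would lower the average — exclude it.

No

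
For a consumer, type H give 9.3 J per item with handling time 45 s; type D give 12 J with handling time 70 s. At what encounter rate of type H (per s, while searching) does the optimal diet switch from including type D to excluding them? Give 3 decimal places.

At the threshold, the rate on type H alone equals the profitability of type D: λ·9.3/(1 + λ·45) = 12/70 = 0.1714.
Rearranging, λ(9.3 − 0.1714×45) = 0.1714, so λ = 0.1714/1.586 = 0.1081 per s.

0.108 per s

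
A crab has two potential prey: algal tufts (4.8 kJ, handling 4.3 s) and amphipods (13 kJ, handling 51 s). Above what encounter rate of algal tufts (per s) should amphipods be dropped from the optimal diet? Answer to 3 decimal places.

0.069 per s

The zero-one rule: include amphipods iff E₂/h₂ > λE₁/(1+λh₁). Equality gives the switch point.
λE₁h₂ = E₂ + λE₂h₁ ⇒ λ = E₂/(E₁h₂ − E₂h₁) = 13/(244.8 − 55.9) = 0.06882 per s.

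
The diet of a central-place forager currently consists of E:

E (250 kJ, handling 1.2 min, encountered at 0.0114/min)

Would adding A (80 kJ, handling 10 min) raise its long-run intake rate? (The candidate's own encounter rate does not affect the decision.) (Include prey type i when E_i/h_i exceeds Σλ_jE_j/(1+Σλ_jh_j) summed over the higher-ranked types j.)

On E alone, R = ΣλE/(1+Σλh) = 2.85/1.014 = 2.812 kJ/min.
A: E/h = 80/10 = 8 kJ/min.
8 > 2.812, so adding A raises the average — include it.

Yes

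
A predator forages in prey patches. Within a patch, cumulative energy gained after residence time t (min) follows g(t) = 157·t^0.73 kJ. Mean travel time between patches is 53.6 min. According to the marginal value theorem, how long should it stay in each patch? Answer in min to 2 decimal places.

By the marginal value theorem, leave when the instantaneous gain rate g'(t) equals the habitat-wide average g(t)/(T + t).
g'(t) = 0.73·157·t^-0.27. Setting 0.73·157·t^-0.27 = 157·t^0.73/(53.6+t) gives 0.73(53.6+t) = t, so 0.27·t = 0.73×53.6.
t* = 0.73×53.6/0.27 = 144.9 min.

144.92 min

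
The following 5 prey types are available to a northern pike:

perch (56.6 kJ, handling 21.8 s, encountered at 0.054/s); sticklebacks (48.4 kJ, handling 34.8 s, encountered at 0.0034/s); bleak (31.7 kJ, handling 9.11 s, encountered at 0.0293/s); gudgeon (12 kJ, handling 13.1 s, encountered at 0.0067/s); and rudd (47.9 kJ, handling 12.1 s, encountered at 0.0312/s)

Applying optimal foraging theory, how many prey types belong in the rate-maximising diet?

3

Rank by E/h (kJ/s): rudd 3.96, bleak 3.48, perch 2.6, sticklebacks 1.39, gudgeon 0.916. Include each in turn until the next type's E/h falls below the running intake rate.
Rate on top 1: 1.085. bleak: 3.48 > 1.085 → include.
Rate on top 2: 1.474. perch: 2.6 > 1.474 → include.
Rate on top 3: 1.942. sticklebacks: 1.39 < 1.942 → exclude; stop.
Optimal diet: rudd, bleak, perch — 3 of 5 types.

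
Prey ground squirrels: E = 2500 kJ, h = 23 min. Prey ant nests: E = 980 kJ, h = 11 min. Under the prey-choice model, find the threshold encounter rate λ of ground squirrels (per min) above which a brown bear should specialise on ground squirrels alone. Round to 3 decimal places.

At the threshold, the rate on ground squirrels alone equals the profitability of ant nests: λ·2500/(1 + λ·23) = 980/11 = 89.09.
Rearranging, λ(2500 − 89.09×23) = 89.09, so λ = 89.09/450.9 = 0.1976 per min.

0.198 per min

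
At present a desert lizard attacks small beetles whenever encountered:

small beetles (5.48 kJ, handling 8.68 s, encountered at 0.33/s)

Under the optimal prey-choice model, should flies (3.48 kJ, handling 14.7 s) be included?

Intake rate on the current diet: R = (0.33×5.48) / (1 + 0.33×8.68) = 1.808/3.864 = 0.468 kJ/s.
flies: E/h = 3.48/14.7 = 0.2367 kJ/s.
0.2367 < 0.468, so adding flies would lower the average — exclude it.

No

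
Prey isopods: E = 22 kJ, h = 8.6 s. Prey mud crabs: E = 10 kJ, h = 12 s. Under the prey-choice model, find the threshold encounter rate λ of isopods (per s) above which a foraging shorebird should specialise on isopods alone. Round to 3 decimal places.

0.056 per s

Drop mud crabs once their profitability E₂/h₂ falls below the rate achievable on isopods alone: E₂/h₂ = λE₁/(1 + λh₁).
Solve for λ: λE₁h₂ = E₂(1 + λh₁) → λ(E₁h₂ − E₂h₁) = E₂ → λ = E₂/(E₁h₂ − E₂h₁).
λ = 10/(22×12 − 10×8.6) = 10/178 = 0.05618 per s.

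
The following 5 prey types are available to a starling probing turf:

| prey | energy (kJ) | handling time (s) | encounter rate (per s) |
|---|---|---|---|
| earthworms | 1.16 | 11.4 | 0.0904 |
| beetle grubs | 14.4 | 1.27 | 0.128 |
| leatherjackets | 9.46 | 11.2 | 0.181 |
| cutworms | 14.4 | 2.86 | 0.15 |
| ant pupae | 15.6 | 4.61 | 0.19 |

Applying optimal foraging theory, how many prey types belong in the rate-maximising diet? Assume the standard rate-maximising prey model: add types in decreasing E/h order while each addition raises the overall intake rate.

3

Profitabilities (E/h, kJ/s): beetle grubs 11.3, cutworms 5.03, ant pupae 3.38, leatherjackets 0.845, earthworms 0.102. Add prey in this order while the next type's profitability exceeds the intake rate on those already taken.
Rate on top 1: 1.585. cutworms: 5.03 > 1.585 → include.
Rate on top 2: 2.515. ant pupae: 3.38 > 2.515 → include.
Rate on top 3: 2.824. leatherjackets: 0.845 < 2.824 → exclude; stop.
Optimal diet: beetle grubs, cutworms, ant pupae — 3 of 5 types.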